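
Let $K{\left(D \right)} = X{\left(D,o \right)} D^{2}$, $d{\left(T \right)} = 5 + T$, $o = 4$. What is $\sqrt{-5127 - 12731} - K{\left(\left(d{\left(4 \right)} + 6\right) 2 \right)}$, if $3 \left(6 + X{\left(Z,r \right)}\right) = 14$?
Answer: $1200 + i \sqrt{17858} \approx 1200.0 + 133.63 i$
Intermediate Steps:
$X{\left(Z,r \right)} = - \frac{4}{3}$ ($X{\left(Z,r \right)} = -6 + \frac{1}{3} \cdot 14 = -6 + \frac{14}{3} = - \frac{4}{3}$)
$K{\left(D \right)} = - \frac{4 D^{2}}{3}$
$\sqrt{-5127 - 12731} - K{\left(\left(d{\left(4 \right)} + 6\right) 2 \right)} = \sqrt{-5127 - 12731} - - \frac{4 \left(\left(\left(5 + 4\right) + 6\right) 2\right)^{2}}{3} = \sqrt{-17858} - - \frac{4 \left(\left(9 + 6\right) 2\right)^{2}}{3} = i \sqrt{17858} - - \frac{4 \left(15 \cdot 2\right)^{2}}{3} = i \sqrt{17858} - - \frac{4 \cdot 30^{2}}{3} = i \sqrt{17858} - \left(- \frac{4}{3}\right) 900 = i \sqrt{17858} - -1200 = i \sqrt{17858} + 1200 = 1200 + i \sqrt{17858}$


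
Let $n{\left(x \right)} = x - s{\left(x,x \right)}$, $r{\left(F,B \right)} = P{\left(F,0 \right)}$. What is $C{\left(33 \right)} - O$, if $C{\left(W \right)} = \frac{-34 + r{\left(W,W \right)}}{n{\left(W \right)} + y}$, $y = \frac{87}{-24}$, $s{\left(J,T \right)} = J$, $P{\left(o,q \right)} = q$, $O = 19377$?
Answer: $- \frac{561661}{29} \approx -19368.0$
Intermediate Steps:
$r{\left(F,B \right)} = 0$
$n{\left(x \right)} = 0$ ($n{\left(x \right)} = x - x = 0$)
$y = - \frac{29}{8}$ ($y = 87 \left(- \frac{1}{24}\right) = - \frac{29}{8} \approx -3.625$)
$C{\left(W \right)} = \frac{272}{29}$ ($C{\left(W \right)} = \frac{-34 + 0}{0 - \frac{29}{8}} = - \frac{34}{- \frac{29}{8}} = \left(-34\right) \left(- \frac{8}{29}\right) = \frac{272}{29}$)
$C{\left(33 \right)} - O = \frac{272}{29} - 19377 = - \frac{561661}{29}$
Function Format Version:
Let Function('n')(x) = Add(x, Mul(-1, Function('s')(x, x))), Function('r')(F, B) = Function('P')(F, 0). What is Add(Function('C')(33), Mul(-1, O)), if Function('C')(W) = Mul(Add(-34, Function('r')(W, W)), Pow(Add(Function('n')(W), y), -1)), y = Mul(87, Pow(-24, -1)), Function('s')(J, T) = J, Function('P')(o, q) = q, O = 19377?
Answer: Rational(-561661, 29) ≈ -19368.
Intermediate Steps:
Function('r')(F, B) = 0
Function('n')(x) = 0 (Function('n')(x) = Add(x, Mul(-1, x)) = 0)
y = Rational(-29, 8) (y = Mul(87, Rational(-1, 24)) = Rational(-29, 8) ≈ -3.6250)
Function('C')(W) = Rational(272, 29) (Function('C')(W) = Mul(Add(-34, 0), Pow(Add(0, Rational(-29, 8)), -1)) = Mul(-34, Pow(Rational(-29, 8), -1)) = Mul(-34, Rational(-8, 29)) = Rational(272, 29))
Add(Function('C')(33), Mul(-1, O)) = Add(Rational(272, 29), Mul(-1, 19377)) = Add(Rational(272, 29), -19377) = Rational(-561661, 29)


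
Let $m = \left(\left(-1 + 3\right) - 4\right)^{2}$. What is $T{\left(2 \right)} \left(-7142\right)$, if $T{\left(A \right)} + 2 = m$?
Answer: $-14284$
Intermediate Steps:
$m = 4$ ($m = \left(2 - 4\right)^{2} = \left(-2\right)^{2} = 4$)
$T{\left(A \right)} = 2$ ($T{\left(A \right)} = -2 + 4 = 2$)
$T{\left(2 \right)} \left(-7142\right) = 2 \left(-7142\right) = -14284$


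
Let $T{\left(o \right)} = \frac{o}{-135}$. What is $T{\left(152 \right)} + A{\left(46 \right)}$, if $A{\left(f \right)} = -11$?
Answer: $- \frac{1637}{135} \approx -12.126$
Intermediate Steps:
$T{\left(o \right)} = - \frac{o}{135}$ ($T{\left(o \right)} = o \left(- \frac{1}{135}\right) = - \frac{o}{135}$)
$T{\left(152 \right)} + A{\left(46 \right)} = \left(- \frac{1}{135}\right) 152 - 11 = - \frac{152}{135} - 11 = - \frac{1637}{135}$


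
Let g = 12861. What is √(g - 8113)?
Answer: 2*√1187 ≈ 68.906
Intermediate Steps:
√(g - 8113) = √(12861 - 8113) = √4748 = 2*√1187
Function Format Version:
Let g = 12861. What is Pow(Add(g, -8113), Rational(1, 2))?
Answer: Mul(2, Pow(1187, Rational(1, 2))) ≈ 68.906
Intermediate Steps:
Pow(Add(g, -8113), Rational(1, 2)) = Pow(Add(12861, -8113), Rational(1, 2)) = Pow(4748, Rational(1, 2)) = Mul(2, Pow(1187, Rational(1, 2)))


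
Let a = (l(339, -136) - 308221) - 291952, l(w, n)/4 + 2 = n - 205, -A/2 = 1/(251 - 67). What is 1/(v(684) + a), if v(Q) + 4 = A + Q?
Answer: -92/55279581 ≈ -1.6643e-6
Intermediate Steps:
A = -1/92 (A = -2/(251 - 67) = -2/184 = -2*1/184 = -1/92 ≈ -0.010870)
l(w, n) = -828 + 4*n (l(w, n) = -8 + 4*(n - 205) = -8 + 4*(-205 + n) = -8 + (-820 + 4*n) = -828 + 4*n)
v(Q) = -369/92 + Q (v(Q) = -4 + (-1/92 + Q) = -369/92 + Q)
a = -601545 (a = ((-828 + 4*(-136)) - 308221) - 291952 = ((-828 - 544) - 308221) - 291952 = (-1372 - 308221) - 291952 = -309593 - 291952 = -601545)
1/(v(684) + a) = 1/((-369/92 + 684) - 601545) = 1/(62559/92 - 601545) = 1/(-55279581/92) = -92/55279581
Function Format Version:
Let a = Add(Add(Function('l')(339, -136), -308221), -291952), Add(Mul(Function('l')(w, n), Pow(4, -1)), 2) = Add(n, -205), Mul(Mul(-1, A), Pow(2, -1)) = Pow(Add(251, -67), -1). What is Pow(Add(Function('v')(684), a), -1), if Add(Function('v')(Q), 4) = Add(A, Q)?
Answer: Rational(-92, 55279581) ≈ -1.6643e-6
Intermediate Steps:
A = Rational(-1, 92) (A = Mul(-2, Pow(Add(251, -67), -1)) = Mul(-2, Pow(184, -1)) = Mul(-2, Rational(1, 184)) = Rational(-1, 92) ≈ -0.010870)
Function('l')(w, n) = Add(-828, Mul(4, n)) (Function('l')(w, n) = Add(-8, Mul(4, Add(n, -205))) = Add(-8, Mul(4, Add(-205, n))) = Add(-8, Add(-820, Mul(4, n))) = Add(-828, Mul(4, n)))
Function('v')(Q) = Add(Rational(-369, 92), Q) (Function('v')(Q) = Add(-4, Add(Rational(-1, 92), Q)) = Add(Rational(-369, 92), Q))
a = -601545 (a = Add(Add(Add(-828, Mul(4, -136)), -308221), -291952) = Add(Add(Add(-828, -544), -308221), -291952) = Add(Add(-1372, -308221), -291952) = Add(-309593, -291952) = -601545)
Pow(Add(Function('v')(684), a), -1) = Pow(Add(Add(Rational(-369, 92), 684), -601545), -1) = Pow(Add(Rational(62559, 92), -601545), -1) = Pow(Rational(-55279581, 92), -1) = Rational(-92, 55279581)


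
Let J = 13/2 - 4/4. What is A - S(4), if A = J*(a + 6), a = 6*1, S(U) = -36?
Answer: 102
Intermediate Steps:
a = 6
J = 11/2 (J = 13*(½) - 4*¼ = 13/2 - 1 = 11/2 ≈ 5.5000)
A = 66 (A = 11*(6 + 6)/2 = (11/2)*12 = 66)
A - S(4) = 66 - 1*(-36) = 66 + 36 = 102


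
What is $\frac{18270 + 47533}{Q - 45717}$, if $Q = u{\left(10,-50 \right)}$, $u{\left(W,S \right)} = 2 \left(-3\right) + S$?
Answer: $- \frac{65803}{45773} \approx -1.4376$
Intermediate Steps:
$u{\left(W,S \right)} = -6 + S$
$Q = -56$ ($Q = -6 - 50 = -56$)
$\frac{18270 + 47533}{Q - 45717} = \frac{18270 + 47533}{-56 - 45717} = \frac{65803}{-45773} = 65803 \left(- \frac{1}{45773}\right) = - \frac{65803}{45773}$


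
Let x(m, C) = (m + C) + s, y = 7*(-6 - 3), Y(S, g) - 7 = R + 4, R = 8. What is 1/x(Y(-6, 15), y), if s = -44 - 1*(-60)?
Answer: -1/28 ≈ -0.035714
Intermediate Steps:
Y(S, g) = 19 (Y(S, g) = 7 + (8 + 4) = 7 + 12 = 19)
s = 16 (s = -44 + 60 = 16)
y = -63 (y = 7*(-9) = -63)
x(m, C) = 16 + C + m (x(m, C) = (m + C) + 16 = (C + m) + 16 = 16 + C + m)
1/x(Y(-6, 15), y) = 1/(16 - 63 + 19) = 1/(-28) = -1/28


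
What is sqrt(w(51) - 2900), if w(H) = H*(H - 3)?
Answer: 2*I*sqrt(113) ≈ 21.26*I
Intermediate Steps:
w(H) = H*(-3 + H)
sqrt(w(51) - 2900) = sqrt(51*(-3 + 51) - 2900) = sqrt(51*48 - 2900) = sqrt(2448 - 2900) = sqrt(-452) = 2*I*sqrt(113)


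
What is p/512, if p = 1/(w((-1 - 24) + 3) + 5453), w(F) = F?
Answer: 1/2780672 ≈ 3.5963e-7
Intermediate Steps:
p = 1/5431 (p = 1/(((-1 - 24) + 3) + 5453) = 1/((-25 + 3) + 5453) = 1/(-22 + 5453) = 1/5431 ≈ 0.00018413)
p/512 = (1/5431)/512 = (1/5431)*(1/512) = 1/2780672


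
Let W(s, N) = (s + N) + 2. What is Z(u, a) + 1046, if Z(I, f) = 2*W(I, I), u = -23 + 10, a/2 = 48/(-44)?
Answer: 998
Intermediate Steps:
a = -24/11 (a = 2*(48/(-44)) = 2*(48*(-1/44)) = 2*(-12/11) = -24/11 ≈ -2.1818)
W(s, N) = 2 + N + s (W(s, N) = (N + s) + 2 = 2 + N + s)
u = -13
Z(I, f) = 4 + 4*I (Z(I, f) = 2*(2 + I + I) = 2*(2 + 2*I) = 4 + 4*I)
Z(u, a) + 1046 = (4 + 4*(-13)) + 1046 = (4 - 52) + 1046 = -48 + 1046 = 998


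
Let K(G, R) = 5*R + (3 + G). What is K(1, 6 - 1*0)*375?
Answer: 12750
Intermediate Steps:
K(G, R) = 3 + G + 5*R
K(1, 6 - 1*0)*375 = (3 + 1 + 5*(6 - 1*0))*375 = (3 + 1 + 5*(6 + 0))*375 = (3 + 1 + 5*6)*375 = (3 + 1 + 30)*375 = 34*375 = 12750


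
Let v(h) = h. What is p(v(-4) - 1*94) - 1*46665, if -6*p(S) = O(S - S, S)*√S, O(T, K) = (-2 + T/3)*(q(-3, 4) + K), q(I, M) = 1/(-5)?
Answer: -46665 - 3437*I*√2/15 ≈ -46665.0 - 324.04*I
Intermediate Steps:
q(I, M) = -⅕
O(T, K) = (-2 + T/3)*(-⅕ + K)
p(S) = -√S*(⅖ - 2*S)/6 (p(S) = -(⅖ - 2*S - (S - S)/15 + S*(S - S)/3)*√S/6 = -(⅖ - 2*S - 1/15*0 + (⅓)*S*0)*√S/6 = -(⅖ - 2*S + 0 + 0)*√S/6 = -(⅖ - 2*S)*√S/6 = -√S*(⅖ - 2*S)/6)
p(v(-4) - 1*94) - 1*46665 = √(-4 - 1*94)*(-1 + 5*(-4 - 1*94))/15 - 1*46665 = √(-4 - 94)*(-1 + 5*(-4 - 94))/15 - 46665 = √(-98)*(-1 + 5*(-98))/15 - 46665 = (7*I*√2)*(-1 - 490)/15 - 46665 = (1/15)*(7*I*√2)*(-491) - 46665 = -3437*I*√2/15 - 46665 = -46665 - 3437*I*√2/15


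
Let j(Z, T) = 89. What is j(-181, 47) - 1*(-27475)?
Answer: 27564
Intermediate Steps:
j(-181, 47) - 1*(-27475) = 89 - 1*(-27475) = 89 + 27475 = 27564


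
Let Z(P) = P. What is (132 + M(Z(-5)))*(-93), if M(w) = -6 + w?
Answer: -11253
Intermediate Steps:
(132 + M(Z(-5)))*(-93) = (132 + (-6 - 5))*(-93) = (132 - 11)*(-93) = 121*(-93) = -11253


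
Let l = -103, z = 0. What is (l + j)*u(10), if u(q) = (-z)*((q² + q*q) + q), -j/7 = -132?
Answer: 0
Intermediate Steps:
j = 924 (j = -7*(-132) = 924)
u(q) = 0 (u(q) = (-1*0)*((q² + q*q) + q) = 0*((q² + q²) + q) = 0*(2*q² + q) = 0*(q + 2*q²) = 0)
(l + j)*u(10) = (-103 + 924)*0 = 821*0 = 0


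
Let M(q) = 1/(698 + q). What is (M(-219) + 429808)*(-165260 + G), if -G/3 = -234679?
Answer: 110922348985641/479 ≈ 2.3157e+11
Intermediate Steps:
G = 704037 (G = -3*(-234679) = 704037)
(M(-219) + 429808)*(-165260 + G) = (1/(698 - 219) + 429808)*(-165260 + 704037) = (1/479 + 429808)*538777 = (205878033/479)*538777 = 110922348985641/479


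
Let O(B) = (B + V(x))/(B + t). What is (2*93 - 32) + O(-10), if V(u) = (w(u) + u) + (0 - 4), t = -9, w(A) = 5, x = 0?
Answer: 2935/19 ≈ 154.47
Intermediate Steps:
V(u) = 1 + u (V(u) = (5 + u) + (0 - 4) = (5 + u) - 4 = 1 + u)
O(B) = (1 + B)/(-9 + B) (O(B) = (B + (1 + 0))/(B - 9) = (B + 1)/(-9 + B) = (1 + B)/(-9 + B))
(2*93 - 32) + O(-10) = (2*93 - 32) + (1 - 10)/(-9 - 10) = (186 - 32) - 9/(-19) = 154 - 1/19*(-9) = 154 + 9/19 = 2935/19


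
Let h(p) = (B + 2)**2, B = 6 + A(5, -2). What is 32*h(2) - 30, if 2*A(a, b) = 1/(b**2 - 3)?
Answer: 2282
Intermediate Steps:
A(a, b) = 1/(2*(-3 + b**2)) (A(a, b) = 1/(2*(b**2 - 3)) = 1/(2*(-3 + b**2)))
B = 13/2 (B = 6 + 1/(2*(-3 + (-2)**2)) = 6 + 1/(2*(-3 + 4)) = 6 + (1/2)/1 = 6 + (1/2)*1 = 6 + 1/2 = 13/2 ≈ 6.5000)
h(p) = 289/4 (h(p) = (13/2 + 2)**2 = (17/2)**2 = 289/4)
32*h(2) - 30 = 32*(289/4) - 30 = 2312 - 30 = 2282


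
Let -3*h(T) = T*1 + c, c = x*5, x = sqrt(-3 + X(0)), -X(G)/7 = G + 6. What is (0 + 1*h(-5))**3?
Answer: -16750/27 + 1750*I*sqrt(5)/3 ≈ -620.37 + 1304.4*I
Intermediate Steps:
X(G) = -42 - 7*G (X(G) = -7*(G + 6) = -7*(6 + G) = -42 - 7*G)
x = 3*I*sqrt(5) (x = sqrt(-3 + (-42 - 7*0)) = sqrt(-3 + (-42 + 0)) = sqrt(-3 - 42) = sqrt(-45) = 3*I*sqrt(5) ≈ 6.7082*I)
c = 15*I*sqrt(5) (c = (3*I*sqrt(5))*5 = 15*I*sqrt(5) ≈ 33.541*I)
h(T) = -T/3 - 5*I*sqrt(5) (h(T) = -(T*1 + 15*I*sqrt(5))/3 = -(T + 15*I*sqrt(5))/3 = -T/3 - 5*I*sqrt(5))
(0 + 1*h(-5))**3 = (0 + 1*(-1/3*(-5) - 5*I*sqrt(5)))**3 = (0 + 1*(5/3 - 5*I*sqrt(5)))**3 = (0 + (5/3 - 5*I*sqrt(5)))**3 = (5/3 - 5*I*sqrt(5))**3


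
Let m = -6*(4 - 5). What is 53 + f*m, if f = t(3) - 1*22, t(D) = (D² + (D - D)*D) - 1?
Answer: -31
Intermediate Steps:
t(D) = -1 + D² (t(D) = (D² + 0*D) - 1 = (D² + 0) - 1 = D² - 1 = -1 + D²)
m = 6 (m = -6*(-1) = 6)
f = -14 (f = (-1 + 3²) - 1*22 = (-1 + 9) - 22 = 8 - 22 = -14)
53 + f*m = 53 - 14*6 = 53 - 84 = -31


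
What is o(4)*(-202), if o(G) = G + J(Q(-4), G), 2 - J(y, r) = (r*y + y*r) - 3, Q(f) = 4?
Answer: 4646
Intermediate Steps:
J(y, r) = 5 - 2*r*y (J(y, r) = 2 - ((r*y + y*r) - 3) = 2 - ((r*y + r*y) - 3) = 2 - (2*r*y - 3) = 2 - (-3 + 2*r*y) = 2 + (3 - 2*r*y) = 5 - 2*r*y)
o(G) = 5 - 7*G (o(G) = G + (5 - 2*G*4) = G + (5 - 8*G) = 5 - 7*G)
o(4)*(-202) = (5 - 7*4)*(-202) = (5 - 28)*(-202) = -23*(-202) = 4646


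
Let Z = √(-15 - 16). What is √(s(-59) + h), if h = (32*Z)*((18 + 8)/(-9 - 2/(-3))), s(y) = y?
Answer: √(-1475 - 2496*I*√31)/5 ≈ 15.812 - 17.579*I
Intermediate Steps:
Z = I*√31 (Z = √(-31) = I*√31 ≈ 5.5678*I)
h = -2496*I*√31/25 (h = (32*(I*√31))*((18 + 8)/(-9 - 2/(-3))) = (32*I*√31)*(26/(-9 - 2*(-⅓))) = (32*I*√31)*(26/(-9 + ⅔)) = (32*I*√31)*(26/(-25/3)) = (32*I*√31)*(26*(-3/25)) = (32*I*√31)*(-78/25) = -2496*I*√31/25 ≈ -555.89*I)
√(s(-59) + h) = √(-59 - 2496*I*√31/25)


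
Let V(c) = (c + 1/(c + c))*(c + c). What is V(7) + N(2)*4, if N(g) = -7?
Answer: 71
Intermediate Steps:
V(c) = 2*c*(c + 1/(2*c)) (V(c) = (c + 1/(2*c))*(2*c) = 2*c*(c + 1/(2*c)))
V(7) + N(2)*4 = (1 + 2*7²) - 7*4 = (1 + 2*49) - 28 = (1 + 98) - 28 = 99 - 28 = 71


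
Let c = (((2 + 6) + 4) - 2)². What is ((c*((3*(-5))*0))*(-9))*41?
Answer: 0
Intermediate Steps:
c = 100 (c = ((8 + 4) - 2)² = (12 - 2)² = 10² = 100)
((c*((3*(-5))*0))*(-9))*41 = ((100*((3*(-5))*0))*(-9))*41 = ((100*(-15*0))*(-9))*41 = ((100*0)*(-9))*41 = (0*(-9))*41 = 0*41 = 0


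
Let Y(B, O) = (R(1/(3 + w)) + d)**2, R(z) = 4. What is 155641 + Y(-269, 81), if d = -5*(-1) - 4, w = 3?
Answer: 155666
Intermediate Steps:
d = 1 (d = 5 - 4 = 1)
Y(B, O) = 25 (Y(B, O) = (4 + 1)**2 = 5**2 = 25)
155641 + Y(-269, 81) = 155641 + 25 = 155666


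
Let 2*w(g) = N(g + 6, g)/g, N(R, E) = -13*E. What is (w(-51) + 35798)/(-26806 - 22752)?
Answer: -71583/99116 ≈ -0.72221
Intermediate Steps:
w(g) = -13/2 (w(g) = ((-13*g)/g)/2 = (½)*(-13) = -13/2)
(w(-51) + 35798)/(-26806 - 22752) = (-13/2 + 35798)/(-26806 - 22752) = (71583/2)/(-49558) = (71583/2)*(-1/49558) = -71583/99116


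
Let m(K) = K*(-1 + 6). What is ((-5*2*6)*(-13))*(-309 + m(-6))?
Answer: -264420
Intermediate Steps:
m(K) = 5*K (m(K) = K*5 = 5*K)
((-5*2*6)*(-13))*(-309 + m(-6)) = ((-5*2*6)*(-13))*(-309 + 5*(-6)) = (-10*6*(-13))*(-309 - 30) = -60*(-13)*(-339) = 780*(-339) = -264420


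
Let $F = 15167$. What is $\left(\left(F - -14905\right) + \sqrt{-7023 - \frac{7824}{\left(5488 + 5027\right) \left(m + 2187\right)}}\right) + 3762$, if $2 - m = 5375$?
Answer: $33834 + \frac{i \sqrt{24326954381675535}}{1861155} \approx 33834.0 + 83.803 i$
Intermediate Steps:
$m = -5373$ ($m = 2 - 5375 = -5373$)
$\left(\left(F - -14905\right) + \sqrt{-7023 - \frac{7824}{\left(5488 + 5027\right) \left(m + 2187\right)}}\right) + 3762 = \left(\left(15167 - -14905\right) + \sqrt{-7023 - \frac{7824}{\left(5488 + 5027\right) \left(-5373 + 2187\right)}}\right) + 3762 = \left(\left(15167 + 14905\right) + \sqrt{-7023 - \frac{7824}{10515 \left(-3186\right)}}\right) + 3762 = \left(30072 + \sqrt{-7023 - \frac{7824}{-33500790}}\right) + 3762 = \left(30072 + \sqrt{-7023 - - \frac{1304}{5583465}}\right) + 3762 = \left(30072 + \sqrt{-7023 + \frac{1304}{5583465}}\right) + 3762 = \left(30072 + \sqrt{- \frac{39212673391}{5583465}}\right) + 3762 = \left(30072 + \frac{i \sqrt{24326954381675535}}{1861155}\right) + 3762 = 33834 + \frac{i \sqrt{24326954381675535}}{1861155}$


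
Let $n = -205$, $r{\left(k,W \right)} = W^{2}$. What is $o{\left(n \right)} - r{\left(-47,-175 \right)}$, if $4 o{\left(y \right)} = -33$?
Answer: $- \frac{122533}{4} \approx -30633.0$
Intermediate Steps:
$o{\left(y \right)} = - \frac{33}{4}$ ($o{\left(y \right)} = \frac{1}{4} \left(-33\right) = - \frac{33}{4}$)
$o{\left(n \right)} - r{\left(-47,-175 \right)} = - \frac{33}{4} - \left(-175\right)^{2} = - \frac{33}{4} - 30625 = - \frac{122533}{4}$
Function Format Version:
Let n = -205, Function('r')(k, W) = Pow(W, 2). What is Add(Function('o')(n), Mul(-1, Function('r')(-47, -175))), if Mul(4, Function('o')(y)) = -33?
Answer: Rational(-122533, 4) ≈ -30633.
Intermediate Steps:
Function('o')(y) = Rational(-33, 4) (Function('o')(y) = Mul(Rational(1, 4), -33) = Rational(-33, 4))
Add(Function('o')(n), Mul(-1, Function('r')(-47, -175))) = Add(Rational(-33, 4), Mul(-1, Pow(-175, 2))) = Add(Rational(-33, 4), Mul(-1, 30625)) = Add(Rational(-33, 4), -30625) = Rational(-122533, 4)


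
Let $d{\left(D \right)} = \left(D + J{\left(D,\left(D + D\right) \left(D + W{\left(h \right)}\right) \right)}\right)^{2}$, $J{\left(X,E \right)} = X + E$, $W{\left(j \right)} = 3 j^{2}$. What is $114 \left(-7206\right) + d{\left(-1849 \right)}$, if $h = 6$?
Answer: $41403046808916$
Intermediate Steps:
$J{\left(X,E \right)} = E + X$
$d{\left(D \right)} = \left(2 D + 2 D \left(108 + D\right)\right)^{2}$ ($d{\left(D \right)} = \left(D + \left(\left(D + D\right) \left(D + 3 \cdot 6^{2}\right) + D\right)\right)^{2} = \left(D + \left(2 D \left(D + 3 \cdot 36\right) + D\right)\right)^{2} = \left(D + \left(2 D \left(D + 108\right) + D\right)\right)^{2} = \left(D + \left(2 D \left(108 + D\right) + D\right)\right)^{2} = \left(D + \left(D + 2 D \left(108 + D\right)\right)\right)^{2} = \left(2 D + 2 D \left(108 + D\right)\right)^{2}$)
$114 \left(-7206\right) + d{\left(-1849 \right)} = 114 \left(-7206\right) + 4 \left(-1849\right)^{2} \left(109 - 1849\right)^{2} = -821484 + 4 \cdot 3418801 \left(-1740\right)^{2} = -821484 + 4 \cdot 3418801 \cdot 3027600 = -821484 + 41403047630400 = 41403046808916$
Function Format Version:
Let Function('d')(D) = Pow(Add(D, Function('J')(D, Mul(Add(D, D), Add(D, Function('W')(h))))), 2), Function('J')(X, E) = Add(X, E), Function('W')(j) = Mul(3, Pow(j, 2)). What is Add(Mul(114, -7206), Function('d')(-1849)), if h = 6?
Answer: 41403046808916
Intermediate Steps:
Function('J')(X, E) = Add(E, X)
Function('d')(D) = Pow(Add(Mul(2, D), Mul(2, D, Add(108, D))), 2) (Function('d')(D) = Pow(Add(D, Add(Mul(Add(D, D), Add(D, Mul(3, Pow(6, 2)))), D)), 2) = Pow(Add(D, Add(Mul(Mul(2, D), Add(D, Mul(3, 36))), D)), 2) = Pow(Add(D, Add(Mul(Mul(2, D), Add(D, 108)), D)), 2) = Pow(Add(D, Add(Mul(Mul(2, D), Add(108, D)), D)), 2) = Pow(Add(D, Add(Mul(2, D, Add(108, D)), D)), 2) = Pow(Add(D, Add(D, Mul(2, D, Add(108, D)))), 2) = Pow(Add(Mul(2, D), Mul(2, D, Add(108, D))), 2))
Add(Mul(114, -7206), Function('d')(-1849)) = Add(Mul(114, -7206), Mul(4, Pow(-1849, 2), Pow(Add(109, -1849), 2))) = Add(-821484, Mul(4, 3418801, Pow(-1740, 2))) = Add(-821484, Mul(4, 3418801, 3027600)) = Add(-821484, 41403047630400) = 41403046808916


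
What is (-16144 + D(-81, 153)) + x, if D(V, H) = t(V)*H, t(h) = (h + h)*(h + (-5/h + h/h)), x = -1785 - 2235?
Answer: 1961186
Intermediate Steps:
x = -4020
t(h) = 2*h*(1 + h - 5/h) (t(h) = (2*h)*(h + (-5/h + 1)) = (2*h)*(h + (1 - 5/h)) = (2*h)*(1 + h - 5/h) = 2*h*(1 + h - 5/h))
D(V, H) = H*(-10 + 2*V + 2*V²) (D(V, H) = (-10 + 2*V + 2*V²)*H = H*(-10 + 2*V + 2*V²))
(-16144 + D(-81, 153)) + x = (-16144 + 2*153*(-5 - 81 + (-81)²)) - 4020 = (-16144 + 2*153*(-5 - 81 + 6561)) - 4020 = (-16144 + 2*153*6475) - 4020 = (-16144 + 1981350) - 4020 = 1965206 - 4020 = 1961186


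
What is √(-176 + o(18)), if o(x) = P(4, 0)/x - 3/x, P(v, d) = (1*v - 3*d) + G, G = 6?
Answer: I*√6322/6 ≈ 13.252*I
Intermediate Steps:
P(v, d) = 6 + v - 3*d (P(v, d) = (1*v - 3*d) + 6 = (v - 3*d) + 6 = 6 + v - 3*d)
o(x) = 7/x (o(x) = (6 + 4 - 3*0)/x - 3/x = (6 + 4 + 0)/x - 3/x = 10/x - 3/x = 7/x)
√(-176 + o(18)) = √(-176 + 7/18) = √(-3161/18) = I*√6322/6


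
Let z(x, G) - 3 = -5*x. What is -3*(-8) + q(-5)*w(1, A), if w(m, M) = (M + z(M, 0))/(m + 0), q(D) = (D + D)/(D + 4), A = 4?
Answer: -106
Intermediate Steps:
z(x, G) = 3 - 5*x
q(D) = 2*D/(4 + D) (q(D) = (2*D)/(4 + D) = 2*D/(4 + D))
w(m, M) = (3 - 4*M)/m (w(m, M) = (M + (3 - 5*M))/(m + 0) = (3 - 4*M)/m)
-3*(-8) + q(-5)*w(1, A) = -3*(-8) + (2*(-5)/(4 - 5))*((3 - 4*4)/1) = 24 + (2*(-5)/(-1))*(1*(3 - 16)) = 24 + (2*(-5)*(-1))*(1*(-13)) = 24 + 10*(-13) = 24 - 130 = -106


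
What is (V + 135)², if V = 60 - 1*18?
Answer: 31329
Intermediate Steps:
V = 42 (V = 60 - 18 = 42)
(V + 135)² = (42 + 135)² = 177² = 31329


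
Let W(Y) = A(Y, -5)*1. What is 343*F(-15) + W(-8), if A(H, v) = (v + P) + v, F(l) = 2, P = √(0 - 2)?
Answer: 676 + I*√2 ≈ 676.0 + 1.4142*I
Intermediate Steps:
P = I*√2 (P = √(-2) = I*√2 ≈ 1.4142*I)
A(H, v) = 2*v + I*√2 (A(H, v) = (v + I*√2) + v = 2*v + I*√2)
W(Y) = -10 + I*√2 (W(Y) = (2*(-5) + I*√2)*1 = (-10 + I*√2)*1 = -10 + I*√2)
343*F(-15) + W(-8) = 343*2 + (-10 + I*√2) = 686 + (-10 + I*√2) = 676 + I*√2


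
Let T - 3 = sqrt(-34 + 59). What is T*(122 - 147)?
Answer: -200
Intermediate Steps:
T = 8 (T = 3 + sqrt(-34 + 59) = 3 + sqrt(25) = 3 + 5 = 8)
T*(122 - 147) = 8*(122 - 147) = 8*(-25) = -200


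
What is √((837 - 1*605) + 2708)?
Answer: 14*√15 ≈ 54.222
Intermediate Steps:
√((837 - 1*605) + 2708) = √((837 - 605) + 2708) = √(232 + 2708) = √2940 = 14*√15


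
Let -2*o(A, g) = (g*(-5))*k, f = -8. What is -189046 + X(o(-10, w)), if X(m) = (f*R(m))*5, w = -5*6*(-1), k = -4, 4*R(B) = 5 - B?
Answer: -192096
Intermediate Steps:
R(B) = 5/4 - B/4 (R(B) = (5 - B)/4 = 5/4 - B/4)
w = 30 (w = -30*(-1) = 30)
o(A, g) = -10*g (o(A, g) = -g*(-5)*(-4)/2 = -(-5*g)*(-4)/2 = -10*g)
X(m) = -50 + 10*m (X(m) = -8*(5/4 - m/4)*5 = (-10 + 2*m)*5 = -50 + 10*m)
-189046 + X(o(-10, w)) = -189046 + (-50 + 10*(-10*30)) = -189046 + (-50 + 10*(-300)) = -189046 + (-50 - 3000) = -189046 - 3050 = -192096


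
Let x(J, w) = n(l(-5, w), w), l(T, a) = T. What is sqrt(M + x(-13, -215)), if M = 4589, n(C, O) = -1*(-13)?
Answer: sqrt(4602) ≈ 67.838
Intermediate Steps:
n(C, O) = 13
x(J, w) = 13
sqrt(M + x(-13, -215)) = sqrt(4589 + 13) = sqrt(4602)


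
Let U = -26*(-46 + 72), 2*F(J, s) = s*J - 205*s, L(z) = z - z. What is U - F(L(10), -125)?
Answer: -26977/2 ≈ -13489.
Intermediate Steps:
L(z) = 0
F(J, s) = -205*s/2 + J*s/2 (F(J, s) = (s*J - 205*s)/2 = (J*s - 205*s)/2 = (-205*s + J*s)/2 = -205*s/2 + J*s/2)
U = -676 (U = -26*26 = -676)
U - F(L(10), -125) = -676 - (-125)*(-205 + 0)/2 = -676 - (-125)*(-205)/2 = -676 - 1*25625/2 = -676 - 25625/2 = -26977/2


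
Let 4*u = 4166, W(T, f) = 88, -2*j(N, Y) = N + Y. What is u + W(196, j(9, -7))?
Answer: 2259/2 ≈ 1129.5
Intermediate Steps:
j(N, Y) = -N/2 - Y/2 (j(N, Y) = -(N + Y)/2 = -N/2 - Y/2)
u = 2083/2 (u = (¼)*4166 = 2083/2 ≈ 1041.5)
u + W(196, j(9, -7)) = 2083/2 + 88 = 2259/2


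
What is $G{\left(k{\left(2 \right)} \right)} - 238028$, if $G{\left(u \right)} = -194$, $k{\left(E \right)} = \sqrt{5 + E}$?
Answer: $-238222$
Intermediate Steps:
$G{\left(k{\left(2 \right)} \right)} - 238028 = -194 - 238028 = -238222$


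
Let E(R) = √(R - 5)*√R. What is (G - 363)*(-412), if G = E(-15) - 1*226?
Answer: 242668 + 4120*√3 ≈ 2.4980e+5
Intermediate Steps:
E(R) = √R*√(-5 + R) (E(R) = √(-5 + R)*√R = √R*√(-5 + R))
G = -226 - 10*√3 (G = √(-15)*√(-5 - 15) - 1*226 = (I*√15)*√(-20) - 226 = (I*√15)*(2*I*√5) - 226 = -10*√3 - 226 = -226 - 10*√3 ≈ -243.32)
(G - 363)*(-412) = ((-226 - 10*√3) - 363)*(-412) = (-589 - 10*√3)*(-412) = 242668 + 4120*√3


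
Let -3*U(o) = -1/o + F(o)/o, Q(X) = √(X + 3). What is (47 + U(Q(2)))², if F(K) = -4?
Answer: (141 + √5)²/9 ≈ 2279.6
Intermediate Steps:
Q(X) = √(3 + X)
U(o) = 5/(3*o) (U(o) = -(-1/o - 4/o)/3 = -(-5)/(3*o) = 5/(3*o))
(47 + U(Q(2)))² = (47 + 5/(3*(√(3 + 2))))² = (47 + 5/(3*(√5)))² = (47 + 5*(√5/5)/3)² = (47 + √5/3)²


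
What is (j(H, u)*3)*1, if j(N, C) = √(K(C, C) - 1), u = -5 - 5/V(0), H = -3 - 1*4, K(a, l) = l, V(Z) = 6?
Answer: I*√246/2 ≈ 7.8422*I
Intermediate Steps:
H = -7 (H = -3 - 4 = -7)
u = -35/6 (u = -5 - 5/6 = -5 - 5*⅙ = -5 - ⅚ = -35/6 ≈ -5.8333)
j(N, C) = √(-1 + C) (j(N, C) = √(C - 1) = √(-1 + C))
(j(H, u)*3)*1 = (√(-1 - 35/6)*3)*1 = (√(-41/6)*3)*1 = ((I*√246/6)*3)*1 = (I*√246/2)*1 = I*√246/2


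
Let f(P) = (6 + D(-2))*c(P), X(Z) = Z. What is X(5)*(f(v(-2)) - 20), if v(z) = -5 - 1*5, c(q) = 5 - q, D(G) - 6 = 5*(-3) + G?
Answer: -475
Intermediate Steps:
D(G) = -9 + G (D(G) = 6 + (5*(-3) + G) = 6 + (-15 + G) = -9 + G)
v(z) = -10 (v(z) = -5 - 5 = -10)
f(P) = -25 + 5*P (f(P) = (6 + (-9 - 2))*(5 - P) = (6 - 11)*(5 - P) = -5*(5 - P) = -25 + 5*P)
X(5)*(f(v(-2)) - 20) = 5*((-25 + 5*(-10)) - 20) = 5*((-25 - 50) - 20) = 5*(-75 - 20) = 5*(-95) = -475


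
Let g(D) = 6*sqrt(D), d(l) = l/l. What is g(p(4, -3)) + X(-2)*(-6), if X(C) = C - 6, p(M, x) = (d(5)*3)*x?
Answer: 48 + 18*I ≈ 48.0 + 18.0*I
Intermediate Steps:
d(l) = 1
p(M, x) = 3*x (p(M, x) = (1*3)*x = 3*x)
X(C) = -6 + C
g(p(4, -3)) + X(-2)*(-6) = 6*sqrt(3*(-3)) + (-6 - 2)*(-6) = 6*sqrt(-9) - 8*(-6) = 6*(3*I) + 48 = 18*I + 48 = 48 + 18*I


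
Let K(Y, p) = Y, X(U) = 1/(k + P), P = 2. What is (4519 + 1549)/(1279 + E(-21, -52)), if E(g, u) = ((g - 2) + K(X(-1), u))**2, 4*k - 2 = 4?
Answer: 74333/21988 ≈ 3.3806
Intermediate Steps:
k = 3/2 (k = 1/2 + (1/4)*4 = 1/2 + 1 = 3/2 ≈ 1.5000)
X(U) = 2/7 (X(U) = 1/(3/2 + 2) = 1/(7/2) = 2/7)
E(g, u) = (-12/7 + g)**2 (E(g, u) = ((g - 2) + 2/7)**2 = ((-2 + g) + 2/7)**2 = (-12/7 + g)**2)
(4519 + 1549)/(1279 + E(-21, -52)) = (4519 + 1549)/(1279 + (-12 + 7*(-21))**2/49) = 6068/(1279 + (-12 - 147)**2/49) = 6068/(1279 + (1/49)*(-159)**2) = 6068/(1279 + (1/49)*25281) = 6068/(1279 + 25281/49) = 6068/(87952/49) = 6068*(49/87952) = 74333/21988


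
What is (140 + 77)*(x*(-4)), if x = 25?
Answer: -21700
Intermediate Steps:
(140 + 77)*(x*(-4)) = (140 + 77)*(25*(-4)) = 217*(-100) = -21700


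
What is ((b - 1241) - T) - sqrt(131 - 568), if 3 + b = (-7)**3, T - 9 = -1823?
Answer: 227 - I*sqrt(437) ≈ 227.0 - 20.905*I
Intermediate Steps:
T = -1814 (T = 9 - 1823 = -1814)
b = -346 (b = -3 + (-7)**3 = -3 - 343 = -346)
((b - 1241) - T) - sqrt(131 - 568) = ((-346 - 1241) - 1*(-1814)) - sqrt(131 - 568) = (-1587 + 1814) - sqrt(-437) = 227 - I*sqrt(437)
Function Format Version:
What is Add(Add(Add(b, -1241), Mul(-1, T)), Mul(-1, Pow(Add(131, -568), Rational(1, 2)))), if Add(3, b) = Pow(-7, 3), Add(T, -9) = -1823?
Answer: Add(227, Mul(-1, I, Pow(437, Rational(1, 2)))) ≈ Add(227.00, Mul(-20.905, I))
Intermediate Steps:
T = -1814 (T = Add(9, -1823) = -1814)
b = -346 (b = Add(-3, Pow(-7, 3)) = Add(-3, -343) = -346)
Add(Add(Add(b, -1241), Mul(-1, T)), Mul(-1, Pow(Add(131, -568), Rational(1, 2)))) = Add(Add(Add(-346, -1241), Mul(-1, -1814)), Mul(-1, Pow(Add(131, -568), Rational(1, 2)))) = Add(Add(-1587, 1814), Mul(-1, Pow(-437, Rational(1, 2)))) = Add(227, Mul(-1, Mul(I, Pow(437, Rational(1, 2))))) = Add(227, Mul(-1, I, Pow(437, Rational(1, 2))))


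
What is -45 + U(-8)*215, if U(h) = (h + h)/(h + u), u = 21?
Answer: -4025/13 ≈ -309.62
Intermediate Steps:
U(h) = 2*h/(21 + h) (U(h) = (h + h)/(h + 21) = (2*h)/(21 + h) = 2*h/(21 + h))
-45 + U(-8)*215 = -45 + (2*(-8)/(21 - 8))*215 = -45 + (2*(-8)/13)*215 = -45 + (2*(-8)*(1/13))*215 = -45 - 16/13*215 = -45 - 3440/13 = -4025/13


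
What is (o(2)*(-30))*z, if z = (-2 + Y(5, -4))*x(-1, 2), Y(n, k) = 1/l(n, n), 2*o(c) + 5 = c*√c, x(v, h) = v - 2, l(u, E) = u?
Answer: 405 - 162*√2 ≈ 175.90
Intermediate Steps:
x(v, h) = -2 + v
o(c) = -5/2 + c^(3/2)/2 (o(c) = -5/2 + (c*√c)/2 = -5/2 + c^(3/2)/2)
Y(n, k) = 1/n
z = 27/5 (z = (-2 + 1/5)*(-2 - 1) = (-2 + ⅕)*(-3) = -9/5*(-3) = 27/5 ≈ 5.4000)
(o(2)*(-30))*z = ((-5/2 + 2^(3/2)/2)*(-30))*(27/5) = ((-5/2 + (2*√2)/2)*(-30))*(27/5) = ((-5/2 + √2)*(-30))*(27/5) = (75 - 30*√2)*(27/5) = 405 - 162*√2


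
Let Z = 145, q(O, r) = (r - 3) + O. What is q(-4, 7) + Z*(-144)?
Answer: -20880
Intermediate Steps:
q(O, r) = -3 + O + r (q(O, r) = (-3 + r) + O = -3 + O + r)
q(-4, 7) + Z*(-144) = (-3 - 4 + 7) + 145*(-144) = 0 - 20880 = -20880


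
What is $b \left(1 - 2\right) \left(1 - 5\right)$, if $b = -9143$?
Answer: $-36572$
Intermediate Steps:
$b \left(1 - 2\right) \left(1 - 5\right) = - 9143 \left(1 - 2\right) \left(1 - 5\right) = - 9143 \left(\left(-1\right) \left(-4\right)\right) = \left(-9143\right) 4 = -36572$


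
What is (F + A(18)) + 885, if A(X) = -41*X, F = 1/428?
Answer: 62917/428 ≈ 147.00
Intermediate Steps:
F = 1/428 ≈ 0.0023364
(F + A(18)) + 885 = (1/428 - 41*18) + 885 = (1/428 - 738) + 885 = -315863/428 + 885 = 62917/428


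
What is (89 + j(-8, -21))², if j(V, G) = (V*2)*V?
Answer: 47089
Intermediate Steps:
j(V, G) = 2*V² (j(V, G) = (2*V)*V = 2*V²)
(89 + j(-8, -21))² = (89 + 2*(-8)²)² = (89 + 2*64)² = (89 + 128)² = 217² = 47089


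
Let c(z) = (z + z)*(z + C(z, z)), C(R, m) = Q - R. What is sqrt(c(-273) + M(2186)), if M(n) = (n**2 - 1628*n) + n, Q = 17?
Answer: 2*sqrt(303173) ≈ 1101.2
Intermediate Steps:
C(R, m) = 17 - R
M(n) = n**2 - 1627*n
c(z) = 34*z (c(z) = (z + z)*(z + (17 - z)) = (2*z)*17 = 34*z)
sqrt(c(-273) + M(2186)) = sqrt(34*(-273) + 2186*(-1627 + 2186)) = sqrt(-9282 + 2186*559) = sqrt(-9282 + 1221974) = sqrt(1212692) = 2*sqrt(303173)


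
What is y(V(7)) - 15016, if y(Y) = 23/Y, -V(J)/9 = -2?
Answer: -270265/18 ≈ -15015.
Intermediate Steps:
V(J) = 18 (V(J) = -9*(-2) = 18)
y(V(7)) - 15016 = 23/18 - 15016 = -270265/18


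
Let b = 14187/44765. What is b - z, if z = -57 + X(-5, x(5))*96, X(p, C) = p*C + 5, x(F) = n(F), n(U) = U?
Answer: 88514592/44765 ≈ 1977.3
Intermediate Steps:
x(F) = F
X(p, C) = 5 + C*p (X(p, C) = C*p + 5 = 5 + C*p)
b = 14187/44765 (b = 14187*(1/44765) = 14187/44765 ≈ 0.31692)
z = -1977 (z = -57 + (5 + 5*(-5))*96 = -57 + (5 - 25)*96 = -57 - 20*96 = -57 - 1920 = -1977)
b - z = 14187/44765 - 1*(-1977) = 14187/44765 + 1977 = 88514592/44765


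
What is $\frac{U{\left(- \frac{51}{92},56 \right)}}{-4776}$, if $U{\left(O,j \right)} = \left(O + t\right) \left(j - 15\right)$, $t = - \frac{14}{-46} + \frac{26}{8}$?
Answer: $- \frac{41}{1592} \approx -0.025754$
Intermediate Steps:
$t = \frac{327}{92}$ ($t = \left(-14\right) \left(- \frac{1}{46}\right) + 26 \cdot \frac{1}{8} = \frac{7}{23} + \frac{13}{4} = \frac{327}{92} \approx 3.5543$)
$U{\left(O,j \right)} = \left(-15 + j\right) \left(\frac{327}{92} + O\right)$ ($U{\left(O,j \right)} = \left(O + \frac{327}{92}\right) \left(j - 15\right) = \left(\frac{327}{92} + O\right) \left(-15 + j\right) = \left(-15 + j\right) \left(\frac{327}{92} + O\right)$)
$\frac{U{\left(- \frac{51}{92},56 \right)}}{-4776} = \frac{- \frac{4905}{92} - 15 \left(- \frac{51}{92}\right) + \frac{327}{92} \cdot 56 + - \frac{51}{92} \cdot 56}{-4776} = \left(- \frac{4905}{92} - 15 \left(\left(-51\right) \frac{1}{92}\right) + \frac{4578}{23} + \left(-51\right) \frac{1}{92} \cdot 56\right) \left(- \frac{1}{4776}\right) = \left(- \frac{4905}{92} - - \frac{765}{92} + \frac{4578}{23} - \frac{714}{23}\right) \left(- \frac{1}{4776}\right) = \left(- \frac{4905}{92} + \frac{765}{92} + \frac{4578}{23} - \frac{714}{23}\right) \left(- \frac{1}{4776}\right) = 123 \left(- \frac{1}{4776}\right) = - \frac{41}{1592}$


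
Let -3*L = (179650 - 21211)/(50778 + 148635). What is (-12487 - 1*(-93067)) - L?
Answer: 16068752353/199413 ≈ 80580.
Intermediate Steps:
L = -52813/199413 (L = -(179650 - 21211)/(3*(50778 + 148635)) = -52813/199413 ≈ -0.26484)
(-12487 - 1*(-93067)) - L = (-12487 - 1*(-93067)) - 1*(-52813/199413) = (-12487 + 93067) + 52813/199413 = 80580 + 52813/199413 = 16068752353/199413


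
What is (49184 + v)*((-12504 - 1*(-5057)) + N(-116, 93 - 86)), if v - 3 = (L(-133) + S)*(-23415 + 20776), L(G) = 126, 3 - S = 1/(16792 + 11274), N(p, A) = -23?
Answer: 30530082221775/14033 ≈ 2.1756e+9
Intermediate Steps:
S = 84197/28066 (S = 3 - 1/(16792 + 11274) = 3 - 1/28066 = 84197/28066 ≈ 3.0000)
v = -9554449609/28066 (v = 3 + (126 + 84197/28066)*(-23415 + 20776) = 3 + (3620513/28066)*(-2639) = 3 - 9554533807/28066 = -9554449609/28066 ≈ -3.4043e+5)
(49184 + v)*((-12504 - 1*(-5057)) + N(-116, 93 - 86)) = (49184 - 9554449609/28066)*((-12504 - 1*(-5057)) - 23) = -8174051465*((-12504 + 5057) - 23)/28066 = -8174051465*(-7447 - 23)/28066 = -8174051465/28066*(-7470) = 30530082221775/14033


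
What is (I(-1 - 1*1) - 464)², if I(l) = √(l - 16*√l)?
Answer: (464 - √2*√(-1 - 8*I*√2))² ≈ 2.1231e+5 + 3240.0*I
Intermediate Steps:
(I(-1 - 1*1) - 464)² = (√((-1 - 1*1) - 16*√(-1 - 1*1)) - 464)² = (√((-1 - 1) - 16*√(-1 - 1)) - 464)² = (√(-2 - 16*I*√2) - 464)² = (-464 + √(-2 - 16*I*√2))²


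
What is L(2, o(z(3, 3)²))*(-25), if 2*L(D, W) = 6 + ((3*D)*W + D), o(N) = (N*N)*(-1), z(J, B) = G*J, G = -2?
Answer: 97100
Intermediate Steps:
z(J, B) = -2*J
o(N) = -N² (o(N) = N²*(-1) = -N²)
L(D, W) = 3 + D/2 + 3*D*W/2 (L(D, W) = (6 + ((3*D)*W + D))/2 = (6 + (3*D*W + D))/2 = (6 + (D + 3*D*W))/2 = (6 + D + 3*D*W)/2 = 3 + D/2 + 3*D*W/2)
L(2, o(z(3, 3)²))*(-25) = (3 + (½)*2 + (3/2)*2*(-((-2*3)²)²))*(-25) = (3 + 1 + (3/2)*2*(-((-6)²)²))*(-25) = (3 + 1 + (3/2)*2*(-1*36²))*(-25) = (3 + 1 + (3/2)*2*(-1*1296))*(-25) = (3 + 1 + (3/2)*2*(-1296))*(-25) = (3 + 1 - 3888)*(-25) = -3884*(-25) = 97100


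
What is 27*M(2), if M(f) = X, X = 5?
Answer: 135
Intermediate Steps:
M(f) = 5
27*M(2) = 27*5 = 135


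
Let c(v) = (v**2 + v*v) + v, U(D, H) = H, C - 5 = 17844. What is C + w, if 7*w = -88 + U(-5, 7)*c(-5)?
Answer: 125170/7 ≈ 17881.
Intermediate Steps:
C = 17849 (C = 5 + 17844 = 17849)
c(v) = v + 2*v**2 (c(v) = (v**2 + v**2) + v = 2*v**2 + v = v + 2*v**2)
w = 227/7 (w = (-88 + 7*(-5*(1 + 2*(-5))))/7 = (-88 + 7*(-5*(1 - 10)))/7 = (-88 + 7*(-5*(-9)))/7 = (-88 + 7*45)/7 = (-88 + 315)/7 = (1/7)*227 = 227/7 ≈ 32.429)
C + w = 17849 + 227/7 = 125170/7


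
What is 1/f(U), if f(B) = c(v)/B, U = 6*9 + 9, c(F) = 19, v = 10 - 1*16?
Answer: 63/19 ≈ 3.3158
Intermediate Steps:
v = -6 (v = 10 - 16 = -6)
U = 63 (U = 54 + 9 = 63)
f(B) = 19/B
1/f(U) = 1/(19/63) = 63/19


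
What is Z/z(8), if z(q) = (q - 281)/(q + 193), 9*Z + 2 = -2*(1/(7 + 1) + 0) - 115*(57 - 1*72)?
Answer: -153899/1092 ≈ -140.93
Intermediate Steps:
Z = 2297/12 (Z = -2/9 + (-2*(1/(7 + 1) + 0) - 115*(57 - 1*72))/9 = -2/9 + (-2*(1/8 + 0) - 115*(57 - 72))/9 = -2/9 + (-2*(1/8 + 0) - 115*(-15))/9 = -2/9 + (-2*1/8 + 1725)/9 = -2/9 + (-1/4 + 1725)/9 = -2/9 + (1/9)*(6899/4) = -2/9 + 6899/36 = 2297/12 ≈ 191.42)
z(q) = (-281 + q)/(193 + q)
Z/z(8) = 2297/(12*(((-281 + 8)/(193 + 8)))) = 2297/(12*((-273/201))) = 2297/(12*(((1/201)*(-273)))) = 2297/(12*(-91/67)) = (2297/12)*(-67/91) = -153899/1092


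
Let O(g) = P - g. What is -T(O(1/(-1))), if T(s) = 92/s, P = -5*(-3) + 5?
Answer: -92/21 ≈ -4.3810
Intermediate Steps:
P = 20 (P = 15 + 5 = 20)
O(g) = 20 - g
-T(O(1/(-1))) = -92/(20 - 1/(-1)) = -92/(20 - 1*(-1)) = -92/(20 + 1) = -92/21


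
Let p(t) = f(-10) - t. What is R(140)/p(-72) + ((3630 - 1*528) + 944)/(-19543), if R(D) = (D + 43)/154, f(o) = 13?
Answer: -49385771/255817870 ≈ -0.19305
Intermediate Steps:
R(D) = 43/154 + D/154 (R(D) = (43 + D)*(1/154) = 43/154 + D/154)
p(t) = 13 - t
R(140)/p(-72) + ((3630 - 1*528) + 944)/(-19543) = (43/154 + (1/154)*140)/(13 - 1*(-72)) + ((3630 - 1*528) + 944)/(-19543) = (43/154 + 10/11)/(13 + 72) + ((3630 - 528) + 944)*(-1/19543) = (183/154)/85 + (3102 + 944)*(-1/19543) = (183/154)*(1/85) + 4046*(-1/19543) = 183/13090 - 4046/19543 = -49385771/255817870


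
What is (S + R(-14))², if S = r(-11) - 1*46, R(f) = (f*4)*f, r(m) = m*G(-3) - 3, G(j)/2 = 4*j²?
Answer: 3249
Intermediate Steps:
G(j) = 8*j² (G(j) = 2*(4*j²) = 8*j²)
r(m) = -3 + 72*m (r(m) = m*(8*(-3)²) - 3 = m*(8*9) - 3 = m*72 - 3 = 72*m - 3 = -3 + 72*m)
R(f) = 4*f² (R(f) = (4*f)*f = 4*f²)
S = -841 (S = (-3 + 72*(-11)) - 1*46 = (-3 - 792) - 46 = -795 - 46 = -841)
(S + R(-14))² = (-841 + 4*(-14)²)² = (-841 + 4*196)² = (-841 + 784)² = (-57)² = 3249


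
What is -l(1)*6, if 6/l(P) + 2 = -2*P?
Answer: 9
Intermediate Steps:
l(P) = 6/(-2 - 2*P)
-l(1)*6 = -(-3)/(1 + 1)*6 = -(-3)/2*6 = -1*(-3/2)*6 = (3/2)*6 = 9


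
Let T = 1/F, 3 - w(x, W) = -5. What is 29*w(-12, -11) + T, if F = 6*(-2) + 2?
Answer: 2319/10 ≈ 231.90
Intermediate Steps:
w(x, W) = 8 (w(x, W) = 3 - 1*(-5) = 3 + 5 = 8)
F = -10 (F = -12 + 2 = -10)
T = -⅒ (T = 1/(-10) = -⅒ ≈ -0.10000)
29*w(-12, -11) + T = 29*8 - ⅒ = 232 - ⅒ = 2319/10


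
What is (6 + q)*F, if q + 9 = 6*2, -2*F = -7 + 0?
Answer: 63/2 ≈ 31.500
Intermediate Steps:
F = 7/2 (F = -(-7 + 0)/2 = -1/2*(-7) = 7/2 ≈ 3.5000)
q = 3 (q = -9 + 6*2 = -9 + 12 = 3)
(6 + q)*F = (6 + 3)*(7/2) = 9*(7/2) = 63/2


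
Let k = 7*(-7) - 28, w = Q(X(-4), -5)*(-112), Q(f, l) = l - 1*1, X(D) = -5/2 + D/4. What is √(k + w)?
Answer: √595 ≈ 24.393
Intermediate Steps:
X(D) = -5/2 + D/4 (X(D) = -5*½ + D*(¼) = -5/2 + D/4)
Q(f, l) = -1 + l (Q(f, l) = l - 1 = -1 + l)
w = 672 (w = (-1 - 5)*(-112) = -6*(-112) = 672)
k = -77 (k = -49 - 28 = -77)
√(k + w) = √(-77 + 672) = √595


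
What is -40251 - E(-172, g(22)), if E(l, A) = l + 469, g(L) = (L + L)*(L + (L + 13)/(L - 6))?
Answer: -40548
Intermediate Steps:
g(L) = 2*L*(L + (13 + L)/(-6 + L)) (g(L) = (2*L)*(L + (13 + L)/(-6 + L)) = 2*L*(L + (13 + L)/(-6 + L)))
E(l, A) = 469 + l
-40251 - E(-172, g(22)) = -40251 - (469 - 172) = -40251 - 1*297 = -40251 - 297 = -40548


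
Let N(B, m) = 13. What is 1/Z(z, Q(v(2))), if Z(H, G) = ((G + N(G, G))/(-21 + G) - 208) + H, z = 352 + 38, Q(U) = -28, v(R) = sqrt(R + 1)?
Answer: 49/8933 ≈ 0.0054853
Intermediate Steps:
v(R) = sqrt(1 + R)
z = 390
Z(H, G) = -208 + H + (13 + G)/(-21 + G) (Z(H, G) = ((G + 13)/(-21 + G) - 208) + H = ((13 + G)/(-21 + G) - 208) + H = (-208 + (13 + G)/(-21 + G)) + H = -208 + H + (13 + G)/(-21 + G))
1/Z(z, Q(v(2))) = 1/((4381 - 207*(-28) - 21*390 - 28*390)/(-21 - 28)) = 1/((4381 + 5796 - 8190 - 10920)/(-49)) = 1/(-1/49*(-8933)) = 1/(8933/49) = 49/8933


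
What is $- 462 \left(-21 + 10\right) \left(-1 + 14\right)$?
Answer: $66066$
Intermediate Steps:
$- 462 \left(-21 + 10\right) \left(-1 + 14\right) = - 462 \left(\left(-11\right) 13\right) = \left(-462\right) \left(-143\right) = 66066$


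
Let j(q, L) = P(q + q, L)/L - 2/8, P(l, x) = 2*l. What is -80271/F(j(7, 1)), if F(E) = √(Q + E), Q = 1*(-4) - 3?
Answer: -160542*√83/83 ≈ -17622.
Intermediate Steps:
Q = -7 (Q = -4 - 3 = -7)
j(q, L) = -¼ + 4*q/L (j(q, L) = (2*(q + q))/L - 2/8 = (2*(2*q))/L - 2*⅛ = (4*q)/L - ¼ = 4*q/L - ¼ = -¼ + 4*q/L)
F(E) = √(-7 + E)
-80271/F(j(7, 1)) = -80271/√(-7 + (¼)*(-1*1 + 16*7)/1) = -80271/√(-7 + (¼)*1*(-1 + 112)) = -80271/√(-7 + (¼)*1*111) = -80271/√(-7 + 111/4) = -80271*2*√83/83 = -160542*√83/83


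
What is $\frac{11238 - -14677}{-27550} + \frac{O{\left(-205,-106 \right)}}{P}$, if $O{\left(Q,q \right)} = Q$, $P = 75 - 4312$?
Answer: $- \frac{1096359}{1228730} \approx -0.89227$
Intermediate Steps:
$P = -4237$ ($P = 75 - 4312 = -4237$)
$\frac{11238 - -14677}{-27550} + \frac{O{\left(-205,-106 \right)}}{P} = \frac{11238 - -14677}{-27550} - \frac{205}{-4237} = \left(11238 + 14677\right) \left(- \frac{1}{27550}\right) - - \frac{205}{4237} = 25915 \left(- \frac{1}{27550}\right) + \frac{205}{4237} = - \frac{5183}{5510} + \frac{205}{4237} = - \frac{1096359}{1228730}$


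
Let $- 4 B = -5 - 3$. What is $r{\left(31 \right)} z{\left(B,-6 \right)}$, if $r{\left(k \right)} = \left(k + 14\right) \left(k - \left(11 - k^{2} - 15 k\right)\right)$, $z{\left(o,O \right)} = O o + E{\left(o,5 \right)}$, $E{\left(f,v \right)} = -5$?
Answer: $-1106190$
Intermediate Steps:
$B = 2$ ($B = - \frac{-5 - 3}{4} = \left(- \frac{1}{4}\right) \left(-8\right) = 2$)
$z{\left(o,O \right)} = -5 + O o$ ($z{\left(o,O \right)} = O o - 5 = -5 + O o$)
$r{\left(k \right)} = \left(14 + k\right) \left(-11 + k^{2} + 16 k\right)$ ($r{\left(k \right)} = \left(14 + k\right) \left(k + \left(-11 + k^{2} + 15 k\right)\right) = \left(14 + k\right) \left(-11 + k^{2} + 16 k\right)$)
$r{\left(31 \right)} z{\left(B,-6 \right)} = \left(-154 + 31^{3} + 30 \cdot 31^{2} + 213 \cdot 31\right) \left(-5 - 12\right) = \left(-154 + 29791 + 30 \cdot 961 + 6603\right) \left(-5 - 12\right) = \left(-154 + 29791 + 28830 + 6603\right) \left(-17\right) = 65070 \left(-17\right) = -1106190$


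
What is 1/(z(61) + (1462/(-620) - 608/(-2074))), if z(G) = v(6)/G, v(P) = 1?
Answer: -321470/658537 ≈ -0.48816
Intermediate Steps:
z(G) = 1/G
1/(z(61) + (1462/(-620) - 608/(-2074))) = 1/(1/61 + (1462/(-620) - 608/(-2074))) = 1/(1/61 + (1462*(-1/620) - 608*(-1/2074))) = 1/(1/61 + (-731/310 + 304/1037)) = 1/(1/61 - 663807/321470) = 1/(-658537/321470) = -321470/658537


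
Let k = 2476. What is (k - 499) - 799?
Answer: 1178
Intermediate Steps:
(k - 499) - 799 = (2476 - 499) - 799 = 1977 - 799 = 1178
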